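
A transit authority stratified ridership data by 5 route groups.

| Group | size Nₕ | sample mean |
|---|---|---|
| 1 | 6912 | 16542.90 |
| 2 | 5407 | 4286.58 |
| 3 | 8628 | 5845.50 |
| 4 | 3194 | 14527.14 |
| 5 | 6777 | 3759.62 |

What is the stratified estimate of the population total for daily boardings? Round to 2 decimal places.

259835666.76

1: 6912·16542.90 = 114344524.8
2: 5407·4286.58 = 23177538.06
3: 8628·5845.50 = 50434974
4: 3194·14527.14 = 46399685.16
5: 6777·3759.62 = 25478944.74
τ̂ = Σ Nₕx̄ₕ = 259835666.76.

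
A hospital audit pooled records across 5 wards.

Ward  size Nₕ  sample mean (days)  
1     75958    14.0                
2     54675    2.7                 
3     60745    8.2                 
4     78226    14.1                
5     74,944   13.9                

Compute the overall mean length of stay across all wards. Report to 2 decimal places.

N = 344548; weights Wₕ = Nₕ/N = (0.2205, 0.1587, 0.1763, 0.2270, 0.2175).
x̄_st = Σ Wₕ·x̄ₕ = 0.2205·14.0 + 0.1587·2.7 + 0.1763·8.2 + 0.2270·14.1 + 0.2175·13.9 ≈ 11.1852...
→ 11.19.

11.19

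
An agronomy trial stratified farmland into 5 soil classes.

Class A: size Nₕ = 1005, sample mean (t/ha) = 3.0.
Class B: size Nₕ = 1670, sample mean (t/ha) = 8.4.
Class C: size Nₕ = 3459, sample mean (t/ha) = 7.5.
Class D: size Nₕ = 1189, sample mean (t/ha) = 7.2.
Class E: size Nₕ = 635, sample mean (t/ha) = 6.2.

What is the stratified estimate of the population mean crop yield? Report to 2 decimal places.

6.97

x̄_st = (Σ Nₕx̄ₕ) / (Σ Nₕ) = (1005·3.0 + 1670·8.4 + 3459·7.5 + 1189·7.2 + 635·6.2) / 7958
= 55483.3 / 7958 = 6.9720... → 6.97.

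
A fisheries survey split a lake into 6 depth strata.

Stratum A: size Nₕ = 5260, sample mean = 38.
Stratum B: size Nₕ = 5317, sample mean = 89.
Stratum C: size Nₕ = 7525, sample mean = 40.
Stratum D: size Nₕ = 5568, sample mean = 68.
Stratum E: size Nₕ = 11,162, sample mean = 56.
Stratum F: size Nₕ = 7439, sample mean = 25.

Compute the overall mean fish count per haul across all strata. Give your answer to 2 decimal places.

51.19

N = 42271; weights Wₕ = Nₕ/N = (0.1244, 0.1258, 0.1780, 0.1317, 0.2641, 0.1760).
x̄_st = Σ Wₕ·x̄ₕ = 0.1244·38 + 0.1258·89 + 0.1780·40 + 0.1317·68 + 0.2641·56 + 0.1760·25 ≈ 51.1879...
→ 51.19.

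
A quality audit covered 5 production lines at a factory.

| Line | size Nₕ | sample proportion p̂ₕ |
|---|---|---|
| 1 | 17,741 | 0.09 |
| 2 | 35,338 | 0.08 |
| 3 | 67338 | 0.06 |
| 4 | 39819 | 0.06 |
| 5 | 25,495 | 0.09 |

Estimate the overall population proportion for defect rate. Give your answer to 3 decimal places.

0.071

N = 17741 + 35338 + 67338 + 39819 + 25495 = 185731.
Overall proportion = Σ (Nₕ/N)·p̂ₕ.
Σ Nₕp̂ₕ = 1596.69 + 2827.04 + 4040.28 + 2389.14 + 2294.55 = 13147.7.
13147.7 / 185731 = 0.07079... → 0.071.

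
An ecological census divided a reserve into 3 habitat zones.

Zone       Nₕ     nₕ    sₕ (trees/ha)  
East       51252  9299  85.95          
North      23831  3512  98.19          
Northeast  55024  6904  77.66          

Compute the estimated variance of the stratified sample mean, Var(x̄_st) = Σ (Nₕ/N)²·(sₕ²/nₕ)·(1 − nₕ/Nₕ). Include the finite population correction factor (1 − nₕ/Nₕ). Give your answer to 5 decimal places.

N = 130107; Wₕ = Nₕ/N.
zone East: (51252/130107)²·85.95²/9299·(1 − 9299/51252) = 0.10090856
zone North: (23831/130107)²·98.19²/3512·(1 − 3512/23831) = 0.07852777
zone Northeast: (55024/130107)²·77.66²/6904·(1 − 6904/55024) = 0.13663767
Sum = 0.31607401 → 0.31607.

0.31607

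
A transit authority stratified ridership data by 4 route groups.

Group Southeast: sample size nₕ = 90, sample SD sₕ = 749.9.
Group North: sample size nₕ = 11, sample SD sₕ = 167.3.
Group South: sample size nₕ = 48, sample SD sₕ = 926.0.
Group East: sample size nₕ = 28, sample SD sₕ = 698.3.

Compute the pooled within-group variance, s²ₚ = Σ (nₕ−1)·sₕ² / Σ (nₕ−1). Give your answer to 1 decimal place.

599978.2

Degrees of freedom: 89 + 10 + 47 + 27 = 173.
Σ(nₕ−1)sₕ² = 89·562350.01 + 10·27989.29 + 47·857476 + 27·487622.89 = 103796233.82.
s²ₚ = 103796233.82 / 173 = 599978.230... → 599978.2.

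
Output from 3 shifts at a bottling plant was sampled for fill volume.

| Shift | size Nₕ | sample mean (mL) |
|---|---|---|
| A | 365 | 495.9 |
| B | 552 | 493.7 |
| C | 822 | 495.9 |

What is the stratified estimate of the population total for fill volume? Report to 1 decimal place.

Estimate total by summing Nₕ·x̄ₕ over strata.
365·495.9 + 552·493.7 + 822·495.9 = 181003.5 + 272522.4 + 407629.8 = 861155.7.

861155.7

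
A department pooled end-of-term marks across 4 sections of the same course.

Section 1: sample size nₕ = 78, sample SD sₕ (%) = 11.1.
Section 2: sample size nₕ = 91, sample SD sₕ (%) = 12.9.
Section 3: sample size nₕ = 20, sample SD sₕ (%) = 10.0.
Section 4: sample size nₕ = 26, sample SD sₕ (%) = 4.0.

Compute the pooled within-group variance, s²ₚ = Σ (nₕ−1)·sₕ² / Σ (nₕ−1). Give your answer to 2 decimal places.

Degrees of freedom: 77 + 90 + 19 + 25 = 211.
Σ(nₕ−1)sₕ² = 77·123.21 + 90·166.41 + 19·100 + 25·16 = 26764.07.
s²ₚ = 26764.07 / 211 = 126.8439... → 126.84.

126.84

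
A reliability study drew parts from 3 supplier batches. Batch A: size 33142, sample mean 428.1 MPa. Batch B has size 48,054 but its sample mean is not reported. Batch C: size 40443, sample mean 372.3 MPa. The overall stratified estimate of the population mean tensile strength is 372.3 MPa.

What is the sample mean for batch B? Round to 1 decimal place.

N = 33142 + 48054 + 40443 = 121639.
Overall total = μ·N = 372.3·121639 = 45286199.7.
Subtract the known strata: 33142·428.1 + 40443·372.3 = 29245019.1.
Remaining total for batch B: 45286199.7 − 29245019.1 = 16041180.6.
Divide by its size: 16041180.6 / 48054 = 333.816... → 333.8.

333.8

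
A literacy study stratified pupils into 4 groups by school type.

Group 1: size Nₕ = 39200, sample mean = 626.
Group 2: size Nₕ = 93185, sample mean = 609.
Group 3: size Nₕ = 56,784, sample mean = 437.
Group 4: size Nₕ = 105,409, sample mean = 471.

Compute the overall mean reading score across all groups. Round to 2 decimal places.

528.73

x̄_st = (Σ Nₕx̄ₕ) / (Σ Nₕ) = (39200·626 + 93185·609 + 56784·437 + 105409·471) / 294578
= 155751112 / 294578 = 528.7262... → 528.73.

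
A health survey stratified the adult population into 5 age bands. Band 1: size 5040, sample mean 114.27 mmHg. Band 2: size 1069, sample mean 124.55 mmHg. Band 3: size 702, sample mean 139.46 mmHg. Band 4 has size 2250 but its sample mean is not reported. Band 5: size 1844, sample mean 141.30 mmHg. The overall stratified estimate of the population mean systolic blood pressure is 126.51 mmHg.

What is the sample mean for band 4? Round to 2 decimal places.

N = 5040 + 1069 + 702 + 2250 + 1844 = 10905.
Overall total = μ·N = 126.51·10905 = 1379591.55.
Subtract the known strata: 5040·114.27 + 1069·124.55 + 702·139.46 + 1844·141.30 = 1067522.87.
Remaining total for band 4: 1379591.55 − 1067522.87 = 312068.68.
Divide by its size: 312068.68 / 2250 = 138.6972... → 138.70.

138.70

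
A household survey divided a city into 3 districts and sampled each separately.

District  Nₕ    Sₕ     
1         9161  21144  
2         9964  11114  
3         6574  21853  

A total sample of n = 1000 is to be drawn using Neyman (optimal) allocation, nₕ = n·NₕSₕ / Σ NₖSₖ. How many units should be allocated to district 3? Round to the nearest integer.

321

1: NₕSₕ = 9161·21144 = 193700184
2: NₕSₕ = 9964·11114 = 110739896
3: NₕSₕ = 6574·21853 = 143661622
Σ NₕSₕ = 448101702.
n_3 = 1000·143661622/448101702 = 320.600... → 321.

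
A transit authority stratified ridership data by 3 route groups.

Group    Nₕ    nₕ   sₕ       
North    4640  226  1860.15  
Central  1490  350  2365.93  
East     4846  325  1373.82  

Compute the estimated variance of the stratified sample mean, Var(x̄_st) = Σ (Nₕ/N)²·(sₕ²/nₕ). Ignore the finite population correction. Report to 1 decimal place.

4162.9

N = 10976; Wₕ = Nₕ/N.
group North: (4640/10976)²·1860.15²/226 = 2736.1207
group Central: (1490/10976)²·2365.93²/350 = 294.7271
group East: (4846/10976)²·1373.82²/325 = 1132.0222
Sum = 4162.8700 → 4162.9.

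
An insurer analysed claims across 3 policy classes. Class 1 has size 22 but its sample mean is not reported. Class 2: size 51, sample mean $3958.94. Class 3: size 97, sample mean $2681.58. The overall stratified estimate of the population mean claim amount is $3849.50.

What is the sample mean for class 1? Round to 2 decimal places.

Σ Nₕx̄ₕ = N·μ, so 22·x̄_1 = 170·3849.50 − (51·3958.94 + 97·2681.58).
= 654415 − 462019.2 = 192395.8.
x̄_1 = 192395.8 / 22 = 8745.2636... → 8745.26.

8745.26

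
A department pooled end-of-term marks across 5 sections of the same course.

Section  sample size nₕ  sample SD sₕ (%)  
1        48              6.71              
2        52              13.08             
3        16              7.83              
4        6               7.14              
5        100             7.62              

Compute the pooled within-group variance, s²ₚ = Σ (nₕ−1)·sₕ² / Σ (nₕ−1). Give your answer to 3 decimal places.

Degrees of freedom: 47 + 51 + 15 + 5 + 99 = 217.
Σ(nₕ−1)sₕ² = 47·45.0241 + 51·171.0864 + 15·61.3089 + 5·50.9796 + 99·58.0644 = 17764.4462.
s²ₚ = 17764.4462 / 217 = 81.86381... → 81.864.

81.864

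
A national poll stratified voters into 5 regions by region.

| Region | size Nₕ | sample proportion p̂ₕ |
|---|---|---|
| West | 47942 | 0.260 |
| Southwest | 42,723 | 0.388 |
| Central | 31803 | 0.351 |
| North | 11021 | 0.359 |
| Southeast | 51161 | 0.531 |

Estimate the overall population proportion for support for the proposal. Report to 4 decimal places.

N = 47942 + 42723 + 31803 + 11021 + 51161 = 184650.
Overall proportion = Σ (Nₕ/N)·p̂ₕ.
Σ Nₕp̂ₕ = 12464.92 + 16576.524 + 11162.853 + 3956.539 + 27166.491 = 71327.327.
71327.327 / 184650 = 0.386284... → 0.3863.

0.3863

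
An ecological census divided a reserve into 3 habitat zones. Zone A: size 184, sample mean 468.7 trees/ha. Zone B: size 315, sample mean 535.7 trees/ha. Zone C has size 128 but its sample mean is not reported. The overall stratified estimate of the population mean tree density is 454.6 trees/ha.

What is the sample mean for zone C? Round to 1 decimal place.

Σ Nₕx̄ₕ = N·μ, so 128·x̄_C = 627·454.6 − (184·468.7 + 315·535.7).
= 285034.2 − 254986.3 = 30047.9.
x̄_C = 30047.9 / 128 = 234.749... → 234.7.

234.7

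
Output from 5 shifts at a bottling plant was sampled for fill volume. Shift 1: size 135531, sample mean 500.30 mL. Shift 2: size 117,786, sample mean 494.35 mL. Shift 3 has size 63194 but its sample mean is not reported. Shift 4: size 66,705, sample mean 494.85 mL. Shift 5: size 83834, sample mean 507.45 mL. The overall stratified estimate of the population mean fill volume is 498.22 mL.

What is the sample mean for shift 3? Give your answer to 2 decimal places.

492.28

N = 135531 + 117786 + 63194 + 66705 + 83834 = 467050.
Overall total = μ·N = 498.22·467050 = 232693651.
Subtract the known strata: 135531·500.30 + 117786·494.35 + 66705·494.85 + 83834·507.45 = 201584200.95.
Remaining total for shift 3: 232693651 − 201584200.95 = 31109450.05.
Divide by its size: 31109450.05 / 63194 = 492.2849... → 492.28.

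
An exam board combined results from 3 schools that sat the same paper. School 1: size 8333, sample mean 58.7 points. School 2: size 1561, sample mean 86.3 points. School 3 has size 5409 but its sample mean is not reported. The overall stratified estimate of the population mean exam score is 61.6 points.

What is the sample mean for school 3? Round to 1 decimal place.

Σ Nₕx̄ₕ = N·μ, so 5409·x̄_3 = 15303·61.6 − (8333·58.7 + 1561·86.3).
= 942664.8 − 623861.4 = 318803.4.
x̄_3 = 318803.4 / 5409 = 58.939... → 58.9.

58.9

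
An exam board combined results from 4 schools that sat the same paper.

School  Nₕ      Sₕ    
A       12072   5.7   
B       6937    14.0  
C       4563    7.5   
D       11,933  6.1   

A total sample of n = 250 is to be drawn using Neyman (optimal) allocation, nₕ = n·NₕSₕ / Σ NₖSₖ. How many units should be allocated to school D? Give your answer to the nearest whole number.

A: NₕSₕ = 12072·5.7 = 68810.4
B: NₕSₕ = 6937·14.0 = 97118
C: NₕSₕ = 4563·7.5 = 34222.5
D: NₕSₕ = 11933·6.1 = 72791.3
Σ NₕSₕ = 272942.2.
n_D = 250·72791.3/272942.2 = 66.673... → 67.

67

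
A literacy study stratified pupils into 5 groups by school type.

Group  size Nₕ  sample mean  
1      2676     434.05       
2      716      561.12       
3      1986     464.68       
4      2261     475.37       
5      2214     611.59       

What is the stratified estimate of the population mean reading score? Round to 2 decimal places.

x̄_st = (Σ Nₕx̄ₕ) / (Σ Nₕ) = (2676·434.05 + 716·561.12 + 1986·464.68 + 2261·475.37 + 2214·611.59) / 9853
= 4915006.03 / 9853 = 498.8335... → 498.83.

498.83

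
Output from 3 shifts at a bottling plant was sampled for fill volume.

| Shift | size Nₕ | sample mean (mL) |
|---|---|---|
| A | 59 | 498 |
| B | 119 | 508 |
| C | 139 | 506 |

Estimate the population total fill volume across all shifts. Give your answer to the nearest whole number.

160168

A: 59·498 = 29382
B: 119·508 = 60452
C: 139·506 = 70334
τ̂ = Σ Nₕx̄ₕ = 160168.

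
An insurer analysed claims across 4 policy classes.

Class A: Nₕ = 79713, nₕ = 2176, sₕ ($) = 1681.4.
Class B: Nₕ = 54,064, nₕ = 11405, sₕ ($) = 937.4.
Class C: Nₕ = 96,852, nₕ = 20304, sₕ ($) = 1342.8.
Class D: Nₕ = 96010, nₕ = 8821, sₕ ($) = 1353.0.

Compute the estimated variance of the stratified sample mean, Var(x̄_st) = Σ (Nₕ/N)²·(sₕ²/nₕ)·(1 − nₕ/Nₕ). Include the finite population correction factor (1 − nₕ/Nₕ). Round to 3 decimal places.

99.382

N = 326639; Wₕ = Nₕ/N.
class A: (79713/326639)²·1681.4²/2176·(1 − 2176/79713) = 75.263649
class B: (54064/326639)²·937.4²/11405·(1 − 11405/54064) = 1.665472
class C: (96852/326639)²·1342.8²/20304·(1 − 20304/96852) = 6.170885
class D: (96010/326639)²·1353.0²/8821·(1 − 8821/96010) = 16.282454
Sum = 99.382460 → 99.382.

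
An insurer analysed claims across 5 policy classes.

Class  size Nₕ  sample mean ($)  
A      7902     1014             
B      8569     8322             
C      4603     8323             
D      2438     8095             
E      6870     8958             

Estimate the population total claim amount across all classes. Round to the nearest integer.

A: 7902·1014 = 8012628
B: 8569·8322 = 71311218
C: 4603·8323 = 38310769
D: 2438·8095 = 19735610
E: 6870·8958 = 61541460
τ̂ = Σ Nₕx̄ₕ = 198911685.

198911685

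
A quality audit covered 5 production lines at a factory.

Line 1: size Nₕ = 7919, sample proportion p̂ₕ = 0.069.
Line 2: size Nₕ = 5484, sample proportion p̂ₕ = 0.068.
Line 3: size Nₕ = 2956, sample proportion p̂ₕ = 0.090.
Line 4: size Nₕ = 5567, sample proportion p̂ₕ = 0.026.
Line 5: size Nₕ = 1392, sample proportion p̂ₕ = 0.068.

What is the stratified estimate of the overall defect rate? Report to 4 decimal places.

0.0611

Wₕ = Nₕ/N with N = 23318: 0.3396, 0.2352, 0.1268, 0.2387, 0.0597.
p̂_st = 0.3396·0.069 + 0.2352·0.068 + 0.1268·0.090 + 0.2387·0.026 + 0.0597·0.068 ≈ 0.061101... → 0.0611.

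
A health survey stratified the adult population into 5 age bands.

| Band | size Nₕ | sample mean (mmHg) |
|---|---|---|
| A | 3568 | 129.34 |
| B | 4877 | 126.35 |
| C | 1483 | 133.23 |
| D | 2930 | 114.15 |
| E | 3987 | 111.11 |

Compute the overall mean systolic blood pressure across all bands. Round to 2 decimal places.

121.86

x̄_st = (Σ Nₕx̄ₕ) / (Σ Nₕ) = (3568·129.34 + 4877·126.35 + 1483·133.23 + 2930·114.15 + 3987·111.11) / 16845
= 2052729.23 / 16845 = 121.8599... → 121.86.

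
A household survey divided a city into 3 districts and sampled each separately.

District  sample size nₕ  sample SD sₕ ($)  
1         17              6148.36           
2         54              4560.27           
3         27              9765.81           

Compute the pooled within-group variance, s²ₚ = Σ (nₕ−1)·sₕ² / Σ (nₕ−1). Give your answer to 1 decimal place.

44070271.3

1: (17−1)·6148.36² = 16·37802330.6896 = 604837291.0336
2: (54−1)·4560.27² = 53·20796062.4729 = 1102191311.0637
3: (27−1)·9765.81² = 26·95371044.9561 = 2479647168.8586
Numerator = 4186675770.9559; denominator = Σ(nₕ−1) = 95.
s²ₚ = 4186675770.9559/95 = 44070271.273... → 44070271.3.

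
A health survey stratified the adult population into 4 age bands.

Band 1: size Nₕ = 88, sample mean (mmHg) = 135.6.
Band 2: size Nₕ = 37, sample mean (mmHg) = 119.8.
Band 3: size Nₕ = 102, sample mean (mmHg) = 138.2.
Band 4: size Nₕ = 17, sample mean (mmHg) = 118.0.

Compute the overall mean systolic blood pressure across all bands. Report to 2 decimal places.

133.06

N = 244; weights Wₕ = Nₕ/N = (0.3607, 0.1516, 0.4180, 0.0697).
x̄_st = Σ Wₕ·x̄ₕ = 0.3607·135.6 + 0.1516·119.8 + 0.4180·138.2 + 0.0697·118.0 ≈ 133.0648...
→ 133.06.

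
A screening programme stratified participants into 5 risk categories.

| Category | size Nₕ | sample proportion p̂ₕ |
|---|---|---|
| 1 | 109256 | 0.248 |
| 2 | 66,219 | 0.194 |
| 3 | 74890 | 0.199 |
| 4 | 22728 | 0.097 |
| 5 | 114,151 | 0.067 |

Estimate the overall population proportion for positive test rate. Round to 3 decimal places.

Wₕ = Nₕ/N with N = 387244: 0.2821, 0.1710, 0.1934, 0.0587, 0.2948.
p̂_st = 0.2821·0.248 + 0.1710·0.194 + 0.1934·0.199 + 0.0587·0.097 + 0.2948·0.067 ≈ 0.16707... → 0.167.

0.167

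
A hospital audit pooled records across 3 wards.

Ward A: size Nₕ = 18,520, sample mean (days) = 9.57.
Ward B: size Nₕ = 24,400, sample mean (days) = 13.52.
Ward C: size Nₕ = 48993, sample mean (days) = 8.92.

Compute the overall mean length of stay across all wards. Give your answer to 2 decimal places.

N = 91913; weights Wₕ = Nₕ/N = (0.2015, 0.2655, 0.5330).
x̄_st = Σ Wₕ·x̄ₕ = 0.2015·9.57 + 0.2655·13.52 + 0.5330·8.92 ≈ 10.2721...
→ 10.27.

10.27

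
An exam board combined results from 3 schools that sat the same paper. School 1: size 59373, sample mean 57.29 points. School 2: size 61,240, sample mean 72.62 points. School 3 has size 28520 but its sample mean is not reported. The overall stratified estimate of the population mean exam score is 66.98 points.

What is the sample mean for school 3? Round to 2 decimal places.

75.04

N = 59373 + 61240 + 28520 = 149133.
Overall total = μ·N = 66.98·149133 = 9988928.34.
Subtract the known strata: 59373·57.29 + 61240·72.62 = 7848727.97.
Remaining total for school 3: 9988928.34 − 7848727.97 = 2140200.37.
Divide by its size: 2140200.37 / 28520 = 75.0421... → 75.04.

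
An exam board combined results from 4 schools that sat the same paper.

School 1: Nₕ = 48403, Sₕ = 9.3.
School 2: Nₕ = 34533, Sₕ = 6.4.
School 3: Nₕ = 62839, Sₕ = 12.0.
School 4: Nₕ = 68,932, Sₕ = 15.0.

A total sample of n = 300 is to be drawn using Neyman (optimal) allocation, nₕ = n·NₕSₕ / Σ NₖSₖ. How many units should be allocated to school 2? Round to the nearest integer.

27

Σ NₕSₕ = 48403·9.3 + 34533·6.4 + 62839·12.0 + 68932·15.0 = 2459207.1.
Share for 2: 221011.2/2459207.1 = 0.08987.
n_2 = 300 × 0.08987 = 26.961... → 27.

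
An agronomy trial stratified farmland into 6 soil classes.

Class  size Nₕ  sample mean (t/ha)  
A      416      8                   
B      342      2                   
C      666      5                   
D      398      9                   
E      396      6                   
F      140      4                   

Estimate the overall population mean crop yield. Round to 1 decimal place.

5.9

x̄_st = (Σ Nₕx̄ₕ) / (Σ Nₕ) = (416·8 + 342·2 + 666·5 + 398·9 + 396·6 + 140·4) / 2358
= 13860 / 2358 = 5.878... → 5.9.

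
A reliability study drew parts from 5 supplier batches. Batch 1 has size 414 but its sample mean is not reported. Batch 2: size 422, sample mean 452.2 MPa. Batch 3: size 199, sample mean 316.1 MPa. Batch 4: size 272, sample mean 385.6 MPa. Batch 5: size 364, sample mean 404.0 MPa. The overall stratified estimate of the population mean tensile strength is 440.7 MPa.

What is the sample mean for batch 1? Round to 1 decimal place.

Σ Nₕx̄ₕ = N·μ, so 414·x̄_1 = 1671·440.7 − (422·452.2 + 199·316.1 + 272·385.6 + 364·404.0).
= 736409.7 − 505671.5 = 230738.2.
x̄_1 = 230738.2 / 414 = 557.339... → 557.3.

557.3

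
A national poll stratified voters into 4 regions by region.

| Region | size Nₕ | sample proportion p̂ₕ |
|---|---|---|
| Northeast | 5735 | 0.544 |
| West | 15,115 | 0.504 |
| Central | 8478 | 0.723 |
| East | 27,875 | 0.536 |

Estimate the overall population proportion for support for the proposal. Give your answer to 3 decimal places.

Wₕ = Nₕ/N with N = 57203: 0.1003, 0.2642, 0.1482, 0.4873.
p̂_st = 0.1003·0.544 + 0.2642·0.504 + 0.1482·0.723 + 0.4873·0.536 ≈ 0.55606... → 0.556.

0.556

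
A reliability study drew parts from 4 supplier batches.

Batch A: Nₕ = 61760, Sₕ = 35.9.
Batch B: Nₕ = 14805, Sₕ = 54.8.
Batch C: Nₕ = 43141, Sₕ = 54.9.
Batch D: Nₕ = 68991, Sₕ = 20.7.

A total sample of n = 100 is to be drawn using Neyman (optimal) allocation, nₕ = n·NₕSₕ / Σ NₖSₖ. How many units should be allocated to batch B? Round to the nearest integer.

12

A: NₕSₕ = 61760·35.9 = 2217184
B: NₕSₕ = 14805·54.8 = 811314
C: NₕSₕ = 43141·54.9 = 2368440.9
D: NₕSₕ = 68991·20.7 = 1428113.7
Σ NₕSₕ = 6825052.6.
n_B = 100·811314/6825052.6 = 11.887... → 12.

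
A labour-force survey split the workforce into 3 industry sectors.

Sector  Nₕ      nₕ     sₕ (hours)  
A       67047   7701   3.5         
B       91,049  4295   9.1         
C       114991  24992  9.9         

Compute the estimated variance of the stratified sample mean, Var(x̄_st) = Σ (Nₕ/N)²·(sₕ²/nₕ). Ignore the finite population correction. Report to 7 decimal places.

0.0029344

N = 273087; Wₕ = Nₕ/N.
sector A: (67047/273087)²·3.5²/7701 = 0.0000958839
sector B: (91049/273087)²·9.1²/4295 = 0.0021432258
sector C: (114991/273087)²·9.9²/24992 = 0.0006953365
Sum = 0.0029344462 → 0.0029344.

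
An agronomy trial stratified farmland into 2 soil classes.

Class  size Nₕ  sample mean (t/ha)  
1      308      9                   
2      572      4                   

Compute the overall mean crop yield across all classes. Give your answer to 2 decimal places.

x̄_st = (Σ Nₕx̄ₕ) / (Σ Nₕ) = (308·9 + 572·4) / 880
= 5060 / 880 = 5.75 → 5.75.

5.75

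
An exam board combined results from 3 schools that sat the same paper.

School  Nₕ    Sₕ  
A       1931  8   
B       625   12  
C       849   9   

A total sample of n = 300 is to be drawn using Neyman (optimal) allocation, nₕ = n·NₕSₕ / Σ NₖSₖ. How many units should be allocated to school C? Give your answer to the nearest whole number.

Σ NₕSₕ = 1931·8 + 625·12 + 849·9 = 30589.
Share for C: 7641/30589 = 0.24980.
n_C = 300 × 0.24980 = 74.939... → 75.

75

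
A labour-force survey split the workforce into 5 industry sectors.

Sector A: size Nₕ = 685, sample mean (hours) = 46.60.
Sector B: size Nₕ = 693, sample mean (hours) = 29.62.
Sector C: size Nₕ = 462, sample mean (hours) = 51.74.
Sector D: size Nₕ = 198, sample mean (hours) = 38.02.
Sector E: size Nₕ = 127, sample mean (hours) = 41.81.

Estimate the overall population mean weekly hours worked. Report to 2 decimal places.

x̄_st = (Σ Nₕx̄ₕ) / (Σ Nₕ) = (685·46.60 + 693·29.62 + 462·51.74 + 198·38.02 + 127·41.81) / 2165
= 89189.37 / 2165 = 41.1960... → 41.20.

41.20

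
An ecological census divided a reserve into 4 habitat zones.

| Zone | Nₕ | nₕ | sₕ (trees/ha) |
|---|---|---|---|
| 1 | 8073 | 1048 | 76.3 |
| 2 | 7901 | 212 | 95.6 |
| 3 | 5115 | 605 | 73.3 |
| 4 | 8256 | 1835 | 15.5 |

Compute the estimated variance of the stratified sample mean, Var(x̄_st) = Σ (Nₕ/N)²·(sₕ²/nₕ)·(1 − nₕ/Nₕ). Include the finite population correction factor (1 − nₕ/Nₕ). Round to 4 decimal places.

N = 29345; Wₕ = Nₕ/N.
zone 1: (8073/29345)²·76.3²/1048·(1 − 1048/8073) = 0.3658481
zone 2: (7901/29345)²·95.6²/212·(1 − 212/7901) = 3.0413305
zone 3: (5115/29345)²·73.3²/605·(1 − 605/5115) = 0.2379066
zone 4: (8256/29345)²·15.5²/1835·(1 − 1835/8256) = 0.0080599
Sum = 3.6531452 → 3.6531.

3.6531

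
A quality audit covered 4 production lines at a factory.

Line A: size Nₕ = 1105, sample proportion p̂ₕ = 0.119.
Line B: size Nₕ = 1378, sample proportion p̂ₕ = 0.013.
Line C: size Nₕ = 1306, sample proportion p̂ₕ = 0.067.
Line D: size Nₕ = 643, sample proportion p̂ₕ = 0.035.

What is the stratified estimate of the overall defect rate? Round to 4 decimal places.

0.0585

N = 1105 + 1378 + 1306 + 643 = 4432.
Overall proportion = Σ (Nₕ/N)·p̂ₕ.
Σ Nₕp̂ₕ = 131.495 + 17.914 + 87.502 + 22.505 = 259.416.
259.416 / 4432 = 0.058532... → 0.0585.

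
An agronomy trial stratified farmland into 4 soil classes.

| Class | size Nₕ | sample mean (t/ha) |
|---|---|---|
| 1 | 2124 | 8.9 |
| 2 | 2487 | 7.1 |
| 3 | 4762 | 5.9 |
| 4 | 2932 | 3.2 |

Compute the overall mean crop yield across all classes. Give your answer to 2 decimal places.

N = 12305; weights Wₕ = Nₕ/N = (0.1726, 0.2021, 0.3870, 0.2383).
x̄_st = Σ Wₕ·x̄ₕ = 0.1726·8.9 + 0.2021·7.1 + 0.3870·5.9 + 0.2383·3.2 ≈ 6.0170...
→ 6.02.

6.02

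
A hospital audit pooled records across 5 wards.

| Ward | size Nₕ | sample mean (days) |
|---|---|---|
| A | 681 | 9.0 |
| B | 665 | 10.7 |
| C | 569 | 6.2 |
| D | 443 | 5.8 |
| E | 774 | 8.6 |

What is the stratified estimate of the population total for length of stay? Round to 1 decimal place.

25998.1

Estimate total by summing Nₕ·x̄ₕ over strata.
681·9.0 + 665·10.7 + 569·6.2 + 443·5.8 + 774·8.6 = 6129 + 7115.5 + 3527.8 + 2569.4 + 6656.4 = 25998.1.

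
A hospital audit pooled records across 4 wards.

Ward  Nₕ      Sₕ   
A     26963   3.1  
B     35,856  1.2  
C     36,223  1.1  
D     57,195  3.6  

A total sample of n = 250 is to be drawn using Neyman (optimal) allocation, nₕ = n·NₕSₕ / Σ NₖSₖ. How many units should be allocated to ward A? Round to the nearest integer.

56

A: NₕSₕ = 26963·3.1 = 83585.3
B: NₕSₕ = 35856·1.2 = 43027.2
C: NₕSₕ = 36223·1.1 = 39845.3
D: NₕSₕ = 57195·3.6 = 205902
Σ NₕSₕ = 372359.8.
n_A = 250·83585.3/372359.8 = 56.119... → 56.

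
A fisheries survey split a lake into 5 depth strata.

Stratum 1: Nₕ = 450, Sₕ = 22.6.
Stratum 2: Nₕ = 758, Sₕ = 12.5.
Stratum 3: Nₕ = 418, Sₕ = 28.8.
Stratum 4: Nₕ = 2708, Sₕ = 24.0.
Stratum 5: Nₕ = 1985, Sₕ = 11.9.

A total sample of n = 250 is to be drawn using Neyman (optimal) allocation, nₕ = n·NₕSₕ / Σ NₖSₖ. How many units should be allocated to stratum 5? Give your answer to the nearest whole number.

49

Σ NₕSₕ = 450·22.6 + 758·12.5 + 418·28.8 + 2708·24.0 + 1985·11.9 = 120296.9.
Share for 5: 23621.5/120296.9 = 0.19636.
n_5 = 250 × 0.19636 = 49.090... → 49.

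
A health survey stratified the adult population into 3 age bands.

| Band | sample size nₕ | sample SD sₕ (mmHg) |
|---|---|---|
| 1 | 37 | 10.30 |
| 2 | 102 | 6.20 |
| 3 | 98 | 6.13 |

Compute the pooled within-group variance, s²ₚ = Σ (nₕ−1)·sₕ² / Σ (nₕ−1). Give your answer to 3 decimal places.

48.490

1: (37−1)·10.30² = 36·106.09 = 3819.24
2: (102−1)·6.20² = 101·38.44 = 3882.44
3: (98−1)·6.13² = 97·37.5769 = 3644.9593
Numerator = 11346.6393; denominator = Σ(nₕ−1) = 234.
s²ₚ = 11346.6393/234 = 48.48991... → 48.490.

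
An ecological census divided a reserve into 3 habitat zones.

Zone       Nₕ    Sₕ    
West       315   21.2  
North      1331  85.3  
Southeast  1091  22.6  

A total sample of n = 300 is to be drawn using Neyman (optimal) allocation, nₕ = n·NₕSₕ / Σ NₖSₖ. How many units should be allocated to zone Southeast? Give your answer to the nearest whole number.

Σ NₕSₕ = 315·21.2 + 1331·85.3 + 1091·22.6 = 144868.9.
Share for Southeast: 24656.6/144868.9 = 0.17020.
n_Southeast = 300 × 0.17020 = 51.060... → 51.

51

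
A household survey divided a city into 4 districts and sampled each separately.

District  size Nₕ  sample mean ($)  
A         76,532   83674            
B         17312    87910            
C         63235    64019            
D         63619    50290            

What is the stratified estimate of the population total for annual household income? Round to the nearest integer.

A: 76532·83674 = 6403738568
B: 17312·87910 = 1521897920
C: 63235·64019 = 4048241465
D: 63619·50290 = 3199399510
τ̂ = Σ Nₕx̄ₕ = 15173277463.

15173277463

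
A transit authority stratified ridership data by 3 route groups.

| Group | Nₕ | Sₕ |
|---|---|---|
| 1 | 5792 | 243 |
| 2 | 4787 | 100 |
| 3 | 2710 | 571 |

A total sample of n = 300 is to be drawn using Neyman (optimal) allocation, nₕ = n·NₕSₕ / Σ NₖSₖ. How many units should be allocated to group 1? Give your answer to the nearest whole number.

123

1: NₕSₕ = 5792·243 = 1407456
2: NₕSₕ = 4787·100 = 478700
3: NₕSₕ = 2710·571 = 1547410
Σ NₕSₕ = 3433566.
n_1 = 300·1407456/3433566 = 122.973... → 123.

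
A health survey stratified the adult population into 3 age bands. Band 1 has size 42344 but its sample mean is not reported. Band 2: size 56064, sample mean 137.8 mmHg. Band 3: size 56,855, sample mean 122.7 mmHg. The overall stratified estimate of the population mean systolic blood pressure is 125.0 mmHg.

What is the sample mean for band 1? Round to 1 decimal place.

Σ Nₕx̄ₕ = N·μ, so 42344·x̄_1 = 155263·125.0 − (56064·137.8 + 56855·122.7).
= 19407875 − 14701727.7 = 4706147.3.
x̄_1 = 4706147.3 / 42344 = 111.141... → 111.1.

111.1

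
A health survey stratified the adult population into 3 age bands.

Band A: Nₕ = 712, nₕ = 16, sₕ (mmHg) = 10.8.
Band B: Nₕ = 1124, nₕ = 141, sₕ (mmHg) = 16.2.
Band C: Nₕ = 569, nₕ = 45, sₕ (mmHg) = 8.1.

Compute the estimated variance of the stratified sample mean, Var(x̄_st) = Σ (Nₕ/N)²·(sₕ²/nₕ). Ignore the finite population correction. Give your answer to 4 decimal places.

N = 2405. Term for each stratum: Wₕ²sₕ²/nₕ.
Var(x̄_st) = 0.6389360 + 0.4065494 + 0.0816116 = 1.1270970 → 1.1271.

1.1271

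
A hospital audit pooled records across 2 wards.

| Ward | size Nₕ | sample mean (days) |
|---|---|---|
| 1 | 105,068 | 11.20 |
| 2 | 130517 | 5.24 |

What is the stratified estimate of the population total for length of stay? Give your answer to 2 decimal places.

Estimate total by summing Nₕ·x̄ₕ over strata.
105068·11.20 + 130517·5.24 = 1176761.6 + 683909.08 = 1860670.68.

1860670.68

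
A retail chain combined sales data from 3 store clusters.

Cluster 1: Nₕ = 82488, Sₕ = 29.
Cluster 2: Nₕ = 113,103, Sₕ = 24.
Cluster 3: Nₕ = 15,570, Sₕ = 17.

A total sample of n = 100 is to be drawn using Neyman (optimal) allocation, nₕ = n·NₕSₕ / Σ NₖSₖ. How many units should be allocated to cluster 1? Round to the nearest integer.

Σ NₕSₕ = 82488·29 + 113103·24 + 15570·17 = 5371314.
Share for 1: 2392152/5371314 = 0.44536.
n_1 = 100 × 0.44536 = 44.536... → 45.

45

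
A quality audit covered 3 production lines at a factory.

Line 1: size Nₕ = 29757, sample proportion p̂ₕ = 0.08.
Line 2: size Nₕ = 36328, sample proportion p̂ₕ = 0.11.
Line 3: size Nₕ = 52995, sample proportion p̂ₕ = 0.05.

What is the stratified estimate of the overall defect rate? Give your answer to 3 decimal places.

Wₕ = Nₕ/N with N = 119080: 0.2499, 0.3051, 0.4450.
p̂_st = 0.2499·0.08 + 0.3051·0.11 + 0.4450·0.05 ≈ 0.07580... → 0.076.

0.076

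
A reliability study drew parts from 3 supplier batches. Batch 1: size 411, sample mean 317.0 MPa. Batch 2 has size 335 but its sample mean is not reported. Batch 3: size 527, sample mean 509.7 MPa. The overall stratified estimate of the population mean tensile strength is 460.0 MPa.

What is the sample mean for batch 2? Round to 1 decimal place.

557.3

N = 411 + 335 + 527 = 1273.
Overall total = μ·N = 460.0·1273 = 585580.
Subtract the known strata: 411·317.0 + 527·509.7 = 398898.9.
Remaining total for batch 2: 585580 − 398898.9 = 186681.1.
Divide by its size: 186681.1 / 335 = 557.257... → 557.3.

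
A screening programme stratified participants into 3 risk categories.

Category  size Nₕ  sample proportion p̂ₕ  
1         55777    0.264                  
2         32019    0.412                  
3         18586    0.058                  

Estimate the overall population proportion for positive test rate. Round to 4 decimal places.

0.2726

Wₕ = Nₕ/N with N = 106382: 0.5243, 0.3010, 0.1747.
p̂_st = 0.5243·0.264 + 0.3010·0.412 + 0.1747·0.058 ≈ 0.272555... → 0.2726.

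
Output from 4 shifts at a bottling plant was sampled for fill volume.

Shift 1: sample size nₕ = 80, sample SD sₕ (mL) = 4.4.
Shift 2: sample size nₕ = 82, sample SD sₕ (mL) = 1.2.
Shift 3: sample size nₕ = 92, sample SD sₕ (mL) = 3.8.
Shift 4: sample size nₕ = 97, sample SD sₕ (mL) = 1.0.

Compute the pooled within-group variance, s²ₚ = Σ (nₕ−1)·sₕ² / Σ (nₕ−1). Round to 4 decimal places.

Degrees of freedom: 79 + 81 + 91 + 96 = 347.
Σ(nₕ−1)sₕ² = 79·19.36 + 81·1.44 + 91·14.44 + 96·1 = 3056.12.
s²ₚ = 3056.12 / 347 = 8.807262... → 8.8073.

8.8073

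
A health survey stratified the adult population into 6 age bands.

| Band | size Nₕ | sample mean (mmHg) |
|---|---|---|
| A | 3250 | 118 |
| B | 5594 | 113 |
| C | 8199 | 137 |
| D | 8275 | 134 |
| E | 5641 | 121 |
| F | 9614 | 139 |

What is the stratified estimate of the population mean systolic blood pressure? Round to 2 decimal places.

129.81

x̄_st = (Σ Nₕx̄ₕ) / (Σ Nₕ) = (3250·118 + 5594·113 + 8199·137 + 8275·134 + 5641·121 + 9614·139) / 40573
= 5266642 / 40573 = 129.8066... → 129.81.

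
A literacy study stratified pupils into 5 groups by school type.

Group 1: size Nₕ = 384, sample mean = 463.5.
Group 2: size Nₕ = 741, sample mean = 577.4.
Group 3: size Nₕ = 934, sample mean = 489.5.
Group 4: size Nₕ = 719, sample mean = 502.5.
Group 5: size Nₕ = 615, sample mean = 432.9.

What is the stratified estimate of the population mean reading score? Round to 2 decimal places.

N = 384 + 741 + 934 + 719 + 615 = 3393.
Weight each subgroup mean by Nₕ/N and sum.
Σ Nₕx̄ₕ = 384·463.5 + 741·577.4 + 934·489.5 + 719·502.5 + 615·432.9 = 177984 + 427853.4 + 457193 + 361297.5 + 266233.5 = 1690561.4.
Divide by N: 1690561.4 / 3393 = 498.2497... → 498.25.

498.25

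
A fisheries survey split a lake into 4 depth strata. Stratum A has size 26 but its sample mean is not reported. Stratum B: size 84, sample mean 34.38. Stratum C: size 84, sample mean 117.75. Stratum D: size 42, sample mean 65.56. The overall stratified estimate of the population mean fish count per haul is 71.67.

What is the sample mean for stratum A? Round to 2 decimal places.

53.14

N = 26 + 84 + 84 + 42 = 236.
Overall total = μ·N = 71.67·236 = 16914.12.
Subtract the known strata: 84·34.38 + 84·117.75 + 42·65.56 = 15532.44.
Remaining total for stratum A: 16914.12 − 15532.44 = 1381.68.
Divide by its size: 1381.68 / 26 = 53.1415... → 53.14.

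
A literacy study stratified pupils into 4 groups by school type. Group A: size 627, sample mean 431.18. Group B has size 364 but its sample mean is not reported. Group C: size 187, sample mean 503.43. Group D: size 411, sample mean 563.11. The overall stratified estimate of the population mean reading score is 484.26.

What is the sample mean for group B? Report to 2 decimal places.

476.81

Σ Nₕx̄ₕ = N·μ, so 364·x̄_B = 1589·484.26 − (627·431.18 + 187·503.43 + 411·563.11).
= 769489.14 − 595929.48 = 173559.66.
x̄_B = 173559.66 / 364 = 476.8123... → 476.81.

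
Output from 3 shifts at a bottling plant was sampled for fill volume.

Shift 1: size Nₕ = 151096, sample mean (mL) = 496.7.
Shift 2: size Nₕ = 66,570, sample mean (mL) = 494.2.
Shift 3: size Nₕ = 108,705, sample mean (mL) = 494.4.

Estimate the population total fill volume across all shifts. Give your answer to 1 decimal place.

161692029.2

Estimate total by summing Nₕ·x̄ₕ over strata.
151096·496.7 + 66570·494.2 + 108705·494.4 = 75049383.2 + 32898894 + 53743752 = 161692029.2.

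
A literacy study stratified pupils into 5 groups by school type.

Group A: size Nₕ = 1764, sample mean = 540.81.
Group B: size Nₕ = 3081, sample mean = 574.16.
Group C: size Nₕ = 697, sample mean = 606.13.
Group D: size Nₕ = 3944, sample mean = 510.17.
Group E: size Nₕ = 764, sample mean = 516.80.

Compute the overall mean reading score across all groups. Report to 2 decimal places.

x̄_st = (Σ Nₕx̄ₕ) / (Σ Nₕ) = (1764·540.81 + 3081·574.16 + 697·606.13 + 3944·510.17 + 764·516.80) / 10250
= 5552394.09 / 10250 = 541.6970... → 541.70.

541.70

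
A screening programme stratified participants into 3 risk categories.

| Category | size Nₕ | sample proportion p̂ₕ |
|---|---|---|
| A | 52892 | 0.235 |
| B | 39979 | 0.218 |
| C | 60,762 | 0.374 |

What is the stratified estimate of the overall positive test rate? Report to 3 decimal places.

N = 52892 + 39979 + 60762 = 153633.
Overall proportion = Σ (Nₕ/N)·p̂ₕ.
Σ Nₕp̂ₕ = 12429.62 + 8715.422 + 22724.988 = 43870.03.
43870.03 / 153633 = 0.28555... → 0.286.

0.286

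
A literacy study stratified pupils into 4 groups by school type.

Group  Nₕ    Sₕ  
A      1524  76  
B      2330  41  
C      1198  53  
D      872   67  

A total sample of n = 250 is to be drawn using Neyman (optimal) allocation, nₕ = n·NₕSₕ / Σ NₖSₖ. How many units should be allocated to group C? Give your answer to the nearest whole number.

Σ NₕSₕ = 1524·76 + 2330·41 + 1198·53 + 872·67 = 333272.
Share for C: 63494/333272 = 0.19052.
n_C = 250 × 0.19052 = 47.629... → 48.

48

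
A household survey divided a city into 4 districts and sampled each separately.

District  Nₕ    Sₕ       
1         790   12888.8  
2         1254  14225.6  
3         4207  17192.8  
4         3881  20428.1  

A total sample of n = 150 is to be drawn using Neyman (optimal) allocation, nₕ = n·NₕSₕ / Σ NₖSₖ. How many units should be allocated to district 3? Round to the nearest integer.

1: NₕSₕ = 790·12888.8 = 10182152
2: NₕSₕ = 1254·14225.6 = 17838902.4
3: NₕSₕ = 4207·17192.8 = 72330109.6
4: NₕSₕ = 3881·20428.1 = 79281456.1
Σ NₕSₕ = 179632620.1.
n_3 = 150·72330109.6/179632620.1 = 60.398... → 60.

60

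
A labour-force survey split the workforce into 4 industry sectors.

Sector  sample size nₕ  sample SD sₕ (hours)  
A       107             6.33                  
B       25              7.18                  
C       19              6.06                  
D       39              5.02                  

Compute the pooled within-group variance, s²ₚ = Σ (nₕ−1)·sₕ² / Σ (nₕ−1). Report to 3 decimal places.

38.189

A: (107−1)·6.33² = 106·40.0689 = 4247.3034
B: (25−1)·7.18² = 24·51.5524 = 1237.2576
C: (19−1)·6.06² = 18·36.7236 = 661.0248
D: (39−1)·5.02² = 38·25.2004 = 957.6152
Numerator = 7103.201; denominator = Σ(nₕ−1) = 186.
s²ₚ = 7103.201/186 = 38.18925... → 38.189.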